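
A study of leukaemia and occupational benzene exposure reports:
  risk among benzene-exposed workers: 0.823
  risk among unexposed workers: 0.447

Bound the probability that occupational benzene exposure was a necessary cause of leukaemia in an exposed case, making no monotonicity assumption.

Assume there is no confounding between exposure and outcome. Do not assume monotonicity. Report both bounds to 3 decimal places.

0.457 ≤ PN ≤ 0.672

Let p₁ = 0.823, p₀ = 0.447.
Under exogeneity alone the bounds on PN are max{0,(p₁−p₀)/p₁} ≤ PN ≤ min{1,(1−p₀)/p₁}.
  lower = (p₁ − p₀)/p₁ = 0.376 / 0.823 ≈ 0.4569
  upper = min{1, (1 − p₀)/p₁} = 0.553 / 0.823 ≈ 0.6719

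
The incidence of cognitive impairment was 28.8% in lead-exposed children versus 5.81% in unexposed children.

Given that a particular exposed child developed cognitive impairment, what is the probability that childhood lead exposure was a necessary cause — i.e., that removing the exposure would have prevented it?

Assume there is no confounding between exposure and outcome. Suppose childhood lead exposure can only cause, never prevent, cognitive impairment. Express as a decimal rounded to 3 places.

PN ≈ 0.798

p₁ = 0.288, p₀ = 0.0581.
Under exogeneity and monotonicity, PN = (p₁ − p₀) / p₁.
PN = (0.288 − 0.0581) / 0.288 = 0.2299 / 0.288 ≈ 0.7983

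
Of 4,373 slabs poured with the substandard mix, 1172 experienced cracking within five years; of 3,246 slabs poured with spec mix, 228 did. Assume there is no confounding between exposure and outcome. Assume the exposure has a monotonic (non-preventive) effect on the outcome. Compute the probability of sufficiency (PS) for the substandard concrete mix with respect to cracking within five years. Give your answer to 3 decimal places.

p₁ = P(outcome | exposed) = 1172/4373 = 0.26801
p₀ = P(outcome | unexposed) = 228/3246 = 0.07024
Under exogeneity and monotonicity, PS = (p₁ − p₀) / (1 − p₀).
PS = (0.26801 − 0.07024) / (1 − 0.07024) = 0.19777 / 0.92976 ≈ 0.2127

PS ≈ 0.213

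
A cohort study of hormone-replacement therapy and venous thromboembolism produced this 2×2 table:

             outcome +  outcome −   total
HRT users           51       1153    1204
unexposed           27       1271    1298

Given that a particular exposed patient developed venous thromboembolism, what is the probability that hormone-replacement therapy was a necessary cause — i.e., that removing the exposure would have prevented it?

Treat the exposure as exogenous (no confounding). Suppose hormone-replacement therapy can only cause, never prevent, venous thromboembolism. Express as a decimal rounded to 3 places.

p₁ = P(outcome | exposed) = 51/1204 = 0.042359
p₀ = P(outcome | unexposed) = 27/1298 = 0.020801
Under exogeneity and monotonicity, PN = (p₁ − p₀)/p₁.
PN = (0.042359 − 0.020801) / 0.042359 ≈ 0.5089

PN ≈ 0.509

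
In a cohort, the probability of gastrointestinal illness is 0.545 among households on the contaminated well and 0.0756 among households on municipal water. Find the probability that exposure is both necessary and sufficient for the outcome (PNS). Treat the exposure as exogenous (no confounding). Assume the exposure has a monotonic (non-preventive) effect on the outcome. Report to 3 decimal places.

Let p₁ = 0.545, p₀ = 0.0756.
Under exogeneity and monotonicity, PNS = p₁ − p₀.
PNS = 0.545 − 0.0756 = 0.4694

PNS ≈ 0.469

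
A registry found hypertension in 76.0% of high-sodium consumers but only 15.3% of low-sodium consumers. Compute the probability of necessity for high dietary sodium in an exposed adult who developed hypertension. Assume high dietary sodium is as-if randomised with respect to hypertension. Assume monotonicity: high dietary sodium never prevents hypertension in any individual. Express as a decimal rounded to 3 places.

PN ≈ 0.799

p₁ = 0.76, p₀ = 0.153.
Under exogeneity and monotonicity, PN = (p₁ − p₀) / p₁.
PN = (0.76 − 0.153) / 0.76 = 0.607 / 0.76 ≈ 0.7987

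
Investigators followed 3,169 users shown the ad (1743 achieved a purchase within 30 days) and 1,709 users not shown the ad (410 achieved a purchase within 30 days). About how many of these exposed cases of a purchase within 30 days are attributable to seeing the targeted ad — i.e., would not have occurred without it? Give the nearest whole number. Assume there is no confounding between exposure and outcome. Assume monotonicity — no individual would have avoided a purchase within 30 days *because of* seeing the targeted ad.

p₁ = P(outcome | exposed) = 1743/3169 = 0.55002
p₀ = P(outcome | unexposed) = 410/1709 = 0.23991
PN = (p₁ − p₀)/p₁ = (0.55002 − 0.23991) / 0.55002 ≈ 0.56382.
Attributable cases ≈ PN × (exposed cases) = 0.56382 × 1743 ≈ 982.74.

about 983 cases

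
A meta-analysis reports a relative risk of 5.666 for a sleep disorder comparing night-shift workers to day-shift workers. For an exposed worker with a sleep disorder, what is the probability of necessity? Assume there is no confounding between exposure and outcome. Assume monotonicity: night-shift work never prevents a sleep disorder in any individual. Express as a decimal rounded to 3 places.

PN ≈ 0.824

Under exogeneity and monotonicity, PN = (RR − 1) / RR = 1 − 1/RR.
PN = (5.666 − 1) / 5.666 = 4.666 / 5.666 ≈ 0.8235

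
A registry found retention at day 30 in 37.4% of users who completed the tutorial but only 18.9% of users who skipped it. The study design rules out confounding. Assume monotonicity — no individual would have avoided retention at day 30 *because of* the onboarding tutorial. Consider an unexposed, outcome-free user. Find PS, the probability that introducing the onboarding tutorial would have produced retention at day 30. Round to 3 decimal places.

PS ≈ 0.228

p₁ = 0.374, p₀ = 0.189.
Under exogeneity and monotonicity, PS = (p₁ − p₀) / (1 − p₀).
PS = (0.374 − 0.189) / (1 − 0.189) = 0.185 / 0.811 ≈ 0.2281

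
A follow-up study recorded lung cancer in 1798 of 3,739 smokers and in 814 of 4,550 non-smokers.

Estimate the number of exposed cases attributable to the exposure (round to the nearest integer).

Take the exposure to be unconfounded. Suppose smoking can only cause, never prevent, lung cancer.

p₁ = P(outcome | exposed) = 1798/3739 = 0.48088
p₀ = P(outcome | unexposed) = 814/4550 = 0.1789
PN = (p₁ − p₀)/p₁ = (0.48088 − 0.1789) / 0.48088 ≈ 0.62797.
Attributable cases ≈ PN × (exposed cases) = 0.62797 × 1798 ≈ 1129.09.

about 1129 cases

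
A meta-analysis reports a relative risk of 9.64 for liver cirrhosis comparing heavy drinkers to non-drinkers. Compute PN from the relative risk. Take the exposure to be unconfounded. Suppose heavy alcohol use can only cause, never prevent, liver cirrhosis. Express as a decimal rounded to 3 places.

Under exogeneity and monotonicity, PN = (RR − 1) / RR = 1 − 1/RR.
PN = (9.64 − 1) / 9.64 = 8.64 / 9.64 ≈ 0.8963

PN ≈ 0.896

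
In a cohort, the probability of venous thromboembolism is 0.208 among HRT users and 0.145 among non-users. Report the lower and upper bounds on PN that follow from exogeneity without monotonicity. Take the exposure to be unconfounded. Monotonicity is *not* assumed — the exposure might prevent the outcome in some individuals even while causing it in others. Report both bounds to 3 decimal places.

Let p₁ = 0.208, p₀ = 0.145.
Under exogeneity alone the bounds on PN are max{0,(p₁−p₀)/p₁} ≤ PN ≤ min{1,(1−p₀)/p₁}.
  lower = (p₁ − p₀)/p₁ = 0.063 / 0.208 ≈ 0.3029
  upper = min{1, (1 − p₀)/p₁} = 0.855 / 0.208 ≈ 4.1106 → capped at 1

0.303 ≤ PN ≤ 1.000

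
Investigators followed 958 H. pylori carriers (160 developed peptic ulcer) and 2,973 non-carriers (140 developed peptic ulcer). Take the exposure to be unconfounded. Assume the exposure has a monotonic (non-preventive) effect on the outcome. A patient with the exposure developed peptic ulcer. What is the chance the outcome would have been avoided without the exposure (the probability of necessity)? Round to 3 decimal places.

p₁ = P(outcome | exposed) = 160/958 = 0.16701
p₀ = P(outcome | unexposed) = 140/2973 = 0.04709
Under exogeneity and monotonicity, PN = (p₁ − p₀) / p₁.
PN = (0.16701 − 0.04709) / 0.16701 = 0.11992 / 0.16701 ≈ 0.7180

PN ≈ 0.718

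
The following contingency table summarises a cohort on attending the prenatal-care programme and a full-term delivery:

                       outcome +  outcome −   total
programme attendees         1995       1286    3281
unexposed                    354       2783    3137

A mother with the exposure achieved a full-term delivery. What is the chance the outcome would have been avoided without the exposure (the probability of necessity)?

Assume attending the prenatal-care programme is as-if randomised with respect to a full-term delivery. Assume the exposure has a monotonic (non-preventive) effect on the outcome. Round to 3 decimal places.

PN ≈ 0.814

p₁ = P(outcome | exposed) = 1995/3281 = 0.60805
p₀ = P(outcome | unexposed) = 354/3137 = 0.11285
Under exogeneity and monotonicity, PN = (p₁ − p₀) / p₁.
PN = (0.60805 − 0.11285) / 0.60805 = 0.4952 / 0.60805 ≈ 0.8144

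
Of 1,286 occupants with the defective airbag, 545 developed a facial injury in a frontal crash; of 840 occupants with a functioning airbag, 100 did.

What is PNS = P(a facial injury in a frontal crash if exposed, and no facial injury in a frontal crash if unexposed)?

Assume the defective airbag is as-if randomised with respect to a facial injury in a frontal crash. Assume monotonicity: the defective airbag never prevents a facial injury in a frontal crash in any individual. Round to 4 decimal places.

PNS ≈ 0.3047

p₁ = P(outcome | exposed) = 545/1286 = 0.42379
p₀ = P(outcome | unexposed) = 100/840 = 0.11905
Under exogeneity and monotonicity, PNS = p₁ − p₀.
PNS = 0.42379 − 0.11905 = 0.30475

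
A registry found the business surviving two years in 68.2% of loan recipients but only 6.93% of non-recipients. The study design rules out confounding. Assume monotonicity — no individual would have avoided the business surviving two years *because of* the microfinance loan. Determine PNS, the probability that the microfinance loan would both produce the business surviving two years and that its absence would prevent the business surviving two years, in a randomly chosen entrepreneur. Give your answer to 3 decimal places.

p₁ = 0.682, p₀ = 0.0693.
Under exogeneity and monotonicity, PNS = p₁ − p₀.
PNS = 0.682 − 0.0693 = 0.6127

PNS ≈ 0.613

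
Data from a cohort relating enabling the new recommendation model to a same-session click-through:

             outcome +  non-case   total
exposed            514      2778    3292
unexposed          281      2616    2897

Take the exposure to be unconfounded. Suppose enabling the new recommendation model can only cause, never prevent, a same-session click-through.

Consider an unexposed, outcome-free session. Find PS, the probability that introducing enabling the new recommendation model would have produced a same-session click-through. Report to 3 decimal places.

PS ≈ 0.065

p₁ = P(outcome | exposed) = 514/3292 = 0.15614
p₀ = P(outcome | unexposed) = 281/2897 = 0.096997
Under exogeneity and monotonicity, PS = (p₁ − p₀)/(1 − p₀).
PS = (0.15614 − 0.096997) / 0.903 ≈ 0.0655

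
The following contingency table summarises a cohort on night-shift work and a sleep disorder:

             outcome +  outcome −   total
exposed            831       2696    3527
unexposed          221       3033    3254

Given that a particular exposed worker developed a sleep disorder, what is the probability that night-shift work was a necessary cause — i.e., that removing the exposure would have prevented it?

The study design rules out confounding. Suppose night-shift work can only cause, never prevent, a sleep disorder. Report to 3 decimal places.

p₁ = P(outcome | exposed) = 831/3527 = 0.23561
p₀ = P(outcome | unexposed) = 221/3254 = 0.067916
Under exogeneity and monotonicity, PN = (p₁ − p₀) / p₁.
PN = (0.23561 − 0.067916) / 0.23561 = 0.16769 / 0.23561 ≈ 0.7117

PN ≈ 0.712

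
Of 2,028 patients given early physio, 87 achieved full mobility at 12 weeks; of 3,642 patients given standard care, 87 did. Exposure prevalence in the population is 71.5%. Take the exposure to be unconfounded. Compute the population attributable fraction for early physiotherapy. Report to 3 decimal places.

PAF ≈ 0.363

p₁ = P(outcome | exposed) = 87/2028 = 0.042899
p₀ = P(outcome | unexposed) = 87/3642 = 0.023888
Overall risk P(Y=1) = π·p₁ + (1−π)·p₀ = 0.715×0.042899 + 0.285×0.023888 = 0.037481.
Under exogeneity, PAF = [P(Y=1) − p₀] / P(Y=1).
PAF = (0.037481 − 0.023888) / 0.037481 ≈ 0.3627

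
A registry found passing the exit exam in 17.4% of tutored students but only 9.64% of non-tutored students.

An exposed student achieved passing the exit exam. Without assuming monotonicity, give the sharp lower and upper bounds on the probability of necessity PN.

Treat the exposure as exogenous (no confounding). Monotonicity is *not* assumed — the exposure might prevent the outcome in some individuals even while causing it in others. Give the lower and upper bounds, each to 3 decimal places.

p₁ = 0.174, p₀ = 0.0964.
Under exogeneity alone the bounds on PN are max{0,(p₁−p₀)/p₁} ≤ PN ≤ min{1,(1−p₀)/p₁}.
  lower = (p₁ − p₀)/p₁ = 0.0776 / 0.174 ≈ 0.4460
  upper = min{1, (1 − p₀)/p₁} = 0.9036 / 0.174 ≈ 5.1931 → capped at 1

0.446 ≤ PN ≤ 1.000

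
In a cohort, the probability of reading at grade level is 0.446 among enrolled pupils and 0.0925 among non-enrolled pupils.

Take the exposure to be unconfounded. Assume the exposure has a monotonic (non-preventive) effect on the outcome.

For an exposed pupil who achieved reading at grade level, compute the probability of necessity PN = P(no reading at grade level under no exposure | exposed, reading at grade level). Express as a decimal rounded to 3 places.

PN ≈ 0.793

Let p₁ = 0.446, p₀ = 0.0925.
Under exogeneity and monotonicity, PN = (p₁ − p₀) / p₁.
PN = (0.446 − 0.0925) / 0.446 = 0.3535 / 0.446 ≈ 0.7926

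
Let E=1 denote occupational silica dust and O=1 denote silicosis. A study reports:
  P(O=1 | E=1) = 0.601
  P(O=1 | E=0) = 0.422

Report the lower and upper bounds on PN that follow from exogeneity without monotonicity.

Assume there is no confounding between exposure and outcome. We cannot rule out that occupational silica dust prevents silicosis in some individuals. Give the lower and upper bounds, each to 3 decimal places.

Let p₁ = 0.601, p₀ = 0.422.
Under exogeneity alone the bounds on PN are max{0,(p₁−p₀)/p₁} ≤ PN ≤ min{1,(1−p₀)/p₁}.
  lower = (p₁ − p₀)/p₁ = 0.179 / 0.601 ≈ 0.2978
  upper = min{1, (1 − p₀)/p₁} = 0.578 / 0.601 ≈ 0.9617

0.298 ≤ PN ≤ 0.962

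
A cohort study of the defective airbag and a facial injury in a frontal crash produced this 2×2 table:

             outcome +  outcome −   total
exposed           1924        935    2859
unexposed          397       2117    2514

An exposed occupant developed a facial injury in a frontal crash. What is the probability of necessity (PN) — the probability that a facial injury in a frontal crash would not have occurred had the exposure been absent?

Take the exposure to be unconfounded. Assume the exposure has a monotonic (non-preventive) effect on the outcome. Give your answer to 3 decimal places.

PN ≈ 0.765

p₁ = P(outcome | exposed) = 1924/2859 = 0.67296
p₀ = P(outcome | unexposed) = 397/2514 = 0.15792
Under exogeneity and monotonicity, PN = (p₁ − p₀)/p₁.
PN = (0.67296 − 0.15792) / 0.67296 ≈ 0.7653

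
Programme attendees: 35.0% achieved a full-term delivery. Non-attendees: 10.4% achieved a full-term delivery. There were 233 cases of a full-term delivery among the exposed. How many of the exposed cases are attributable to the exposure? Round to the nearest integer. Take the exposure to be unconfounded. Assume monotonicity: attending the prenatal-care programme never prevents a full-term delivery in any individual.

p₁ = 0.35, p₀ = 0.104.
PN = (p₁ − p₀)/p₁ = (0.35 − 0.104) / 0.35 ≈ 0.70286.
Attributable cases ≈ PN × (exposed cases) = 0.70286 × 233 ≈ 163.77.

about 164 cases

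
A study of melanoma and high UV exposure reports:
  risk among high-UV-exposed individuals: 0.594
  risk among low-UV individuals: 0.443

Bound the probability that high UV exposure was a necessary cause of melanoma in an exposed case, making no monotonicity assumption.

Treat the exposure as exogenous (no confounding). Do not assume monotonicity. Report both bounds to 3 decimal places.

0.254 ≤ PN ≤ 0.938

Let p₁ = 0.594, p₀ = 0.443.
Under exogeneity alone the bounds on PN are max{0,(p₁−p₀)/p₁} ≤ PN ≤ min{1,(1−p₀)/p₁}.
  lower = (p₁ − p₀)/p₁ = 0.151 / 0.594 ≈ 0.2542
  upper = min{1, (1 − p₀)/p₁} = 0.557 / 0.594 ≈ 0.9377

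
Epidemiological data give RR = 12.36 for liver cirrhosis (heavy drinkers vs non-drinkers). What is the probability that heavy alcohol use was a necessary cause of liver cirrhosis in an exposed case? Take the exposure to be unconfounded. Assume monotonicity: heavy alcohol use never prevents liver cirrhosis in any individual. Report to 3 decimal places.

Under exogeneity and monotonicity, PN = (RR − 1) / RR = 1 − 1/RR.
PN = (12.36 − 1) / 12.36 = 11.36 / 12.36 ≈ 0.9191

PN ≈ 0.919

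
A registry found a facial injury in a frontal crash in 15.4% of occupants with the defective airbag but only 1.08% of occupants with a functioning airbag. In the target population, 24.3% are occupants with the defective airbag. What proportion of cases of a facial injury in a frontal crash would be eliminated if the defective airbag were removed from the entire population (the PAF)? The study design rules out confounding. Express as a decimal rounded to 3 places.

p₁ = 0.154, p₀ = 0.0108.
Overall risk P(Y=1) = π·p₁ + (1−π)·p₀ = 0.243×0.154 + 0.757×0.0108 = 0.045598.
Under exogeneity, PAF = [P(Y=1) − p₀] / P(Y=1).
PAF = (0.045598 − 0.0108) / 0.045598 ≈ 0.7631

PAF ≈ 0.763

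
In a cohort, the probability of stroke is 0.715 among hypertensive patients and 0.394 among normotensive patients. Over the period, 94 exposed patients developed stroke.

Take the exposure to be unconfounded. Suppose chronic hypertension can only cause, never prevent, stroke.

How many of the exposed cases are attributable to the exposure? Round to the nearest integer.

Let p₁ = 0.715, p₀ = 0.394.
PN = (p₁ − p₀)/p₁ = (0.715 − 0.394) / 0.715 ≈ 0.44895.
Attributable cases ≈ PN × (exposed cases) = 0.44895 × 94 ≈ 42.20.

about 42 cases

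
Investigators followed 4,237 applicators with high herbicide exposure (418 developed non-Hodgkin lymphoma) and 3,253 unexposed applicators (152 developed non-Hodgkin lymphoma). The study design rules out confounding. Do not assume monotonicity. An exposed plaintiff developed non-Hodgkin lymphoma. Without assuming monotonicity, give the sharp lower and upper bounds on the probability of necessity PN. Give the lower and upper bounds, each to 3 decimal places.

p₁ = P(outcome | exposed) = 418/4237 = 0.098655
p₀ = P(outcome | unexposed) = 152/3253 = 0.046726
Under exogeneity alone the bounds on PN are max{0,(p₁−p₀)/p₁} ≤ PN ≤ min{1,(1−p₀)/p₁}.
  lower = (p₁ − p₀)/p₁ = 0.051929 / 0.098655 ≈ 0.5264
  upper = min{1, (1 − p₀)/p₁} = 0.95327 / 0.098655 ≈ 9.6627 → capped at 1

0.526 ≤ PN ≤ 1.000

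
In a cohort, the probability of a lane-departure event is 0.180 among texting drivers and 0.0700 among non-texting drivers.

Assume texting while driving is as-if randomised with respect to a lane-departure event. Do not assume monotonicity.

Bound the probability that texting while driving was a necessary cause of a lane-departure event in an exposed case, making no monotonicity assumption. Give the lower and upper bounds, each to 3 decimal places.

Let p₁ = 0.18, p₀ = 0.07.
Under exogeneity alone the bounds on PN are max{0,(p₁−p₀)/p₁} ≤ PN ≤ min{1,(1−p₀)/p₁}.
  lower = (p₁ − p₀)/p₁ = 0.11 / 0.18 ≈ 0.6111
  upper = min{1, (1 − p₀)/p₁} = 0.93 / 0.18 ≈ 5.1667 → capped at 1

0.611 ≤ PN ≤ 1.000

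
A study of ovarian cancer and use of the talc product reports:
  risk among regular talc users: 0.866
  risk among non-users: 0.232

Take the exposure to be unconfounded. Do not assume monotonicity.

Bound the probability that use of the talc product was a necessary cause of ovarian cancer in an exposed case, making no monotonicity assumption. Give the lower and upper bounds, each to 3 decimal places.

Let p₁ = 0.866, p₀ = 0.232.
Under exogeneity alone the bounds on PN are max{0,(p₁−p₀)/p₁} ≤ PN ≤ min{1,(1−p₀)/p₁}.
  lower = (p₁ − p₀)/p₁ = 0.634 / 0.866 ≈ 0.7321
  upper = min{1, (1 − p₀)/p₁} = 0.768 / 0.866 ≈ 0.8868

0.732 ≤ PN ≤ 0.887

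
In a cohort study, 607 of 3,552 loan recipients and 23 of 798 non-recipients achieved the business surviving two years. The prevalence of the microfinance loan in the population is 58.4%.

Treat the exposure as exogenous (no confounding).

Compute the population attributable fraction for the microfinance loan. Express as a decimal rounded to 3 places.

PAF ≈ 0.742

p₁ = P(outcome | exposed) = 607/3552 = 0.17089
p₀ = P(outcome | unexposed) = 23/798 = 0.028822
Overall risk P(Y=1) = π·p₁ + (1−π)·p₀ = 0.584×0.17089 + 0.416×0.028822 = 0.11179.
Under exogeneity, PAF = [P(Y=1) − p₀] / P(Y=1).
PAF = (0.11179 − 0.028822) / 0.11179 ≈ 0.7422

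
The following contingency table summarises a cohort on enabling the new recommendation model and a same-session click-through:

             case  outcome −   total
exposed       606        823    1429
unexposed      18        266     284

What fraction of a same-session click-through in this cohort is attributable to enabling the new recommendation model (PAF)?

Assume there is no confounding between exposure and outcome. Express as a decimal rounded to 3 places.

PAF ≈ 0.826

p₁ = P(outcome | exposed) = 606/1429 = 0.42407
p₀ = P(outcome | unexposed) = 18/284 = 0.06338
Exposure prevalence π = 1429/1713 = 0.83421; overall risk P(Y=1) = 0.36427.
Under exogeneity, PAF = [P(Y=1) − p₀]/P(Y=1).
PAF = (0.36427 − 0.06338) / 0.36427 ≈ 0.8260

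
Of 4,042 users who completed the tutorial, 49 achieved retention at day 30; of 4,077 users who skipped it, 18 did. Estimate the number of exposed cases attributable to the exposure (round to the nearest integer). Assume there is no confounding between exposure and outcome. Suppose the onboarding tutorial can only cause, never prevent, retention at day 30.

about 31 cases

p₁ = P(outcome | exposed) = 49/4042 = 0.012123
p₀ = P(outcome | unexposed) = 18/4077 = 0.004415
PN = (p₁ − p₀)/p₁ = (0.012123 − 0.004415) / 0.012123 ≈ 0.63581.
Attributable cases ≈ PN × (exposed cases) = 0.63581 × 49 ≈ 31.15.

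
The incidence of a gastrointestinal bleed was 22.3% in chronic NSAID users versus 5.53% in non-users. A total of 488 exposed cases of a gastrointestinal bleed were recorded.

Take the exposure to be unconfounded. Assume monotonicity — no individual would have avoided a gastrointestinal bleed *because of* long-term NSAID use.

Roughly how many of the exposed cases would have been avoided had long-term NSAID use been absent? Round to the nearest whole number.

p₁ = 0.223, p₀ = 0.0553.
PN = (p₁ − p₀)/p₁ = (0.223 − 0.0553) / 0.223 ≈ 0.75202.
Attributable cases ≈ PN × (exposed cases) = 0.75202 × 488 ≈ 366.98.

about 367 cases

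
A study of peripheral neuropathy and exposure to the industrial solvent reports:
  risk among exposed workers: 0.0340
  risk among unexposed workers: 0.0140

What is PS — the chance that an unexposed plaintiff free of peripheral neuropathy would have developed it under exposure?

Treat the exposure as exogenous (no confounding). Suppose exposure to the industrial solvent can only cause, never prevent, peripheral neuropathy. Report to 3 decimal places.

Let p₁ = 0.034, p₀ = 0.014.
Under exogeneity and monotonicity, PS = (p₁ − p₀) / (1 − p₀).
PS = (0.034 − 0.014) / (1 − 0.014) = 0.02 / 0.986 ≈ 0.0203

PS ≈ 0.020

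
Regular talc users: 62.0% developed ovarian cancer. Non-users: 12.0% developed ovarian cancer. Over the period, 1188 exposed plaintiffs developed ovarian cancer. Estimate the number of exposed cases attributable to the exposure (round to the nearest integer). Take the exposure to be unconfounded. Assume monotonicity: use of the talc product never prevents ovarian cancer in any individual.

p₁ = 0.62, p₀ = 0.12.
PN = (p₁ − p₀)/p₁ = (0.62 − 0.12) / 0.62 ≈ 0.80645.
Attributable cases ≈ PN × (exposed cases) = 0.80645 × 1188 ≈ 958.06.

about 958 cases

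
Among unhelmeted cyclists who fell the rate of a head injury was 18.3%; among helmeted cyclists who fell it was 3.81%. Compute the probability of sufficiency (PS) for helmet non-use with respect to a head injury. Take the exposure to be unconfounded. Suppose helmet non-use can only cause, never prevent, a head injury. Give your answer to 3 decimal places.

PS ≈ 0.151

p₁ = 0.183, p₀ = 0.0381.
Under exogeneity and monotonicity, PS = (p₁ − p₀) / (1 − p₀).
PS = (0.183 − 0.0381) / (1 − 0.0381) = 0.1449 / 0.9619 ≈ 0.1506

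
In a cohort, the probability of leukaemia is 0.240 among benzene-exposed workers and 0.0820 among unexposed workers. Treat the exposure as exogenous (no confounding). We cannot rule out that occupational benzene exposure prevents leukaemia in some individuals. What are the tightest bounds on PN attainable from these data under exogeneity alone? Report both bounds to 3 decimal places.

Let p₁ = 0.24, p₀ = 0.082.
Under exogeneity alone the bounds on PN are max{0,(p₁−p₀)/p₁} ≤ PN ≤ min{1,(1−p₀)/p₁}.
  lower = (p₁ − p₀)/p₁ = 0.158 / 0.24 ≈ 0.6583
  upper = min{1, (1 − p₀)/p₁} = 0.918 / 0.24 ≈ 3.8250 → capped at 1

0.658 ≤ PN ≤ 1.000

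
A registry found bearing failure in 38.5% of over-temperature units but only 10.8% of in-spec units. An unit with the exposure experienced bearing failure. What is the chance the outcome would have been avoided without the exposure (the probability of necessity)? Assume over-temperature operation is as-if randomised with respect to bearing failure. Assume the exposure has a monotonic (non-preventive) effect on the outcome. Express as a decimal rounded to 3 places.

p₁ = 0.385, p₀ = 0.108.
Under exogeneity and monotonicity, PN = (p₁ − p₀) / p₁.
PN = (0.385 − 0.108) / 0.385 = 0.277 / 0.385 ≈ 0.7195

PN ≈ 0.719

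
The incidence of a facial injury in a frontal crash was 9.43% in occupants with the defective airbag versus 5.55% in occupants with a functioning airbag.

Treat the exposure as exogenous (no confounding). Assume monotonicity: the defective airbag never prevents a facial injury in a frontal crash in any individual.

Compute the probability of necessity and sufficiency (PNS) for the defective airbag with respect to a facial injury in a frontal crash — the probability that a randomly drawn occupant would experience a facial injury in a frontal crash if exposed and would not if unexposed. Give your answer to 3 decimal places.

PNS ≈ 0.039

p₁ = 0.0943, p₀ = 0.0555.
Under exogeneity and monotonicity, PNS = p₁ − p₀.
PNS = 0.0943 − 0.0555 = 0.0388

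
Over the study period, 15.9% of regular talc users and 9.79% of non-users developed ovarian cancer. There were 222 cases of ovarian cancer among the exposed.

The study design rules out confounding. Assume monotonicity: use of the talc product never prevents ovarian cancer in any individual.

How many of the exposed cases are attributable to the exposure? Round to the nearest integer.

about 85 cases

p₁ = 0.159, p₀ = 0.0979.
PN = (p₁ − p₀)/p₁ = (0.159 − 0.0979) / 0.159 ≈ 0.38428.
Attributable cases ≈ PN × (exposed cases) = 0.38428 × 222 ≈ 85.31.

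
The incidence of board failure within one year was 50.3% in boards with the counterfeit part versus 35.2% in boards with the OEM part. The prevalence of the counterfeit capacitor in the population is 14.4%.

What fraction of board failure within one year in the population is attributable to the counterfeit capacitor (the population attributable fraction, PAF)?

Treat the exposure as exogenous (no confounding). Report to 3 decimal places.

PAF ≈ 0.058

p₁ = 0.503, p₀ = 0.352.
Overall risk P(Y=1) = π·p₁ + (1−π)·p₀ = 0.144×0.503 + 0.856×0.352 = 0.37374.
Under exogeneity, PAF = [P(Y=1) − p₀] / P(Y=1).
PAF = (0.37374 − 0.352) / 0.37374 ≈ 0.0582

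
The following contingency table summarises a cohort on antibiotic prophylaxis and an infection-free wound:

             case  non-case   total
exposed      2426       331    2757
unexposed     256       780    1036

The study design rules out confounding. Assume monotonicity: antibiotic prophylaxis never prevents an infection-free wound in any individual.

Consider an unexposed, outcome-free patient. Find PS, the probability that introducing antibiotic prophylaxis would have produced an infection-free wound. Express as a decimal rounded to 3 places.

p₁ = P(outcome | exposed) = 2426/2757 = 0.87994
p₀ = P(outcome | unexposed) = 256/1036 = 0.2471
Under exogeneity and monotonicity, PS = (p₁ − p₀)/(1 − p₀).
PS = (0.87994 − 0.2471) / 0.7529 ≈ 0.8405

PS ≈ 0.841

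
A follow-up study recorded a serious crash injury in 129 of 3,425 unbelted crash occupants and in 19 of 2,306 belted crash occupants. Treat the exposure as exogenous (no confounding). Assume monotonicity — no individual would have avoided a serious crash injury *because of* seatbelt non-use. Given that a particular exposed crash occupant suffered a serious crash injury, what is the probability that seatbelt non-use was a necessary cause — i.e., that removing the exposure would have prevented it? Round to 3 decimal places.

PN ≈ 0.781

p₁ = P(outcome | exposed) = 129/3425 = 0.037664
p₀ = P(outcome | unexposed) = 19/2306 = 0.0082394
Under exogeneity and monotonicity, PN = (p₁ − p₀) / p₁.
PN = (0.037664 − 0.0082394) / 0.037664 = 0.029425 / 0.037664 ≈ 0.7812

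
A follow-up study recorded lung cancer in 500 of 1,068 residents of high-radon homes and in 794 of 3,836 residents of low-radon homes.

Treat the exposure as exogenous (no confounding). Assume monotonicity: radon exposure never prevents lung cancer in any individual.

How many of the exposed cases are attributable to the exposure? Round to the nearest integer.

p₁ = P(outcome | exposed) = 500/1068 = 0.46816
p₀ = P(outcome | unexposed) = 794/3836 = 0.20699
PN = (p₁ − p₀)/p₁ = (0.46816 − 0.20699) / 0.46816 ≈ 0.55788.
Attributable cases ≈ PN × (exposed cases) = 0.55788 × 500 ≈ 278.94.

about 279 cases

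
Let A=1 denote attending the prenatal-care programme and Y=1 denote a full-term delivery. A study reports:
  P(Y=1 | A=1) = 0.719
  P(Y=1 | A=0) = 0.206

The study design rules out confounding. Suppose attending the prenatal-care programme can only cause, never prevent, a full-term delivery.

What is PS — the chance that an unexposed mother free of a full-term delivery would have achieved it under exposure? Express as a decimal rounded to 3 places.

PS ≈ 0.646

Let p₁ = 0.719, p₀ = 0.206.
Under exogeneity and monotonicity, PS = (p₁ − p₀) / (1 − p₀).
PS = (0.719 − 0.206) / (1 − 0.206) = 0.513 / 0.794 ≈ 0.6461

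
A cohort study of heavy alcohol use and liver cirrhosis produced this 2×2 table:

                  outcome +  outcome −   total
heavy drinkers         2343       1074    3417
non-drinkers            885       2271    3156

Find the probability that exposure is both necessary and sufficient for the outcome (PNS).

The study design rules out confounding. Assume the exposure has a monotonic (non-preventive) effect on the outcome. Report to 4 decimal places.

PNS ≈ 0.4053

p₁ = P(outcome | exposed) = 2343/3417 = 0.68569
p₀ = P(outcome | unexposed) = 885/3156 = 0.28042
Under exogeneity and monotonicity, PNS = p₁ − p₀.
PNS = 0.68569 − 0.28042 = 0.40527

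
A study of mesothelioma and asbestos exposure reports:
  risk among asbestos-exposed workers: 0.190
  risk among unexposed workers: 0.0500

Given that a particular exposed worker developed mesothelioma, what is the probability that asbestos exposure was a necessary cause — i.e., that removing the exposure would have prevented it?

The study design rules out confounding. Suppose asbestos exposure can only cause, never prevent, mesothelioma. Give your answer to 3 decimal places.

PN ≈ 0.737

Let p₁ = 0.19, p₀ = 0.05.
Under exogeneity and monotonicity, PN = (p₁ − p₀) / p₁.
PN = (0.19 − 0.05) / 0.19 = 0.14 / 0.19 ≈ 0.7368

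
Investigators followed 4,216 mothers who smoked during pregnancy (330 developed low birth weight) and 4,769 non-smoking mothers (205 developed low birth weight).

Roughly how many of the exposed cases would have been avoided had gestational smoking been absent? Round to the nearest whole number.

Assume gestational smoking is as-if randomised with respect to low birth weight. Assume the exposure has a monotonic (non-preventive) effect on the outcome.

p₁ = P(outcome | exposed) = 330/4216 = 0.078273
p₀ = P(outcome | unexposed) = 205/4769 = 0.042986
PN = (p₁ − p₀)/p₁ = (0.078273 − 0.042986) / 0.078273 ≈ 0.45082.
Attributable cases ≈ PN × (exposed cases) = 0.45082 × 330 ≈ 148.77.

about 149 cases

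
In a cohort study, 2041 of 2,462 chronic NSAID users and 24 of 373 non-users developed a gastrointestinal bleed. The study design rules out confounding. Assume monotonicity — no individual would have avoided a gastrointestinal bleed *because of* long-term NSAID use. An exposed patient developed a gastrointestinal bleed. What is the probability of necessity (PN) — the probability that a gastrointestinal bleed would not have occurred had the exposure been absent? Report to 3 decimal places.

PN ≈ 0.922

p₁ = P(outcome | exposed) = 2041/2462 = 0.829
p₀ = P(outcome | unexposed) = 24/373 = 0.064343
Under exogeneity and monotonicity, PN = (p₁ − p₀) / p₁.
PN = (0.829 − 0.064343) / 0.829 = 0.76466 / 0.829 ≈ 0.9224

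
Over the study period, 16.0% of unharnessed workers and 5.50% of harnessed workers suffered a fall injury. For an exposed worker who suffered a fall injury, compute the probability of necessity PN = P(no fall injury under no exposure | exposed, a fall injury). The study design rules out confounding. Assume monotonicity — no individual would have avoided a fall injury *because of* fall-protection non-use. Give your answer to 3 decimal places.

PN ≈ 0.656

p₁ = 0.16, p₀ = 0.055.
Under exogeneity and monotonicity, PN = (p₁ − p₀) / p₁.
PN = (0.16 − 0.055) / 0.16 = 0.105 / 0.16 ≈ 0.6562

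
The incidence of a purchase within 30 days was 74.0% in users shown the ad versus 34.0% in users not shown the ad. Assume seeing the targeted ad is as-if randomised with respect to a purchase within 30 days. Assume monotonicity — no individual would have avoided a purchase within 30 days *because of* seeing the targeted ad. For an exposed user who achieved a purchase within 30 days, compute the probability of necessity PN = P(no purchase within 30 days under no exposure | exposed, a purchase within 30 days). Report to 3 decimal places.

PN ≈ 0.541

p₁ = 0.74, p₀ = 0.34.
Under exogeneity and monotonicity, PN = (p₁ − p₀) / p₁.
PN = (0.74 − 0.34) / 0.74 = 0.4 / 0.74 ≈ 0.5405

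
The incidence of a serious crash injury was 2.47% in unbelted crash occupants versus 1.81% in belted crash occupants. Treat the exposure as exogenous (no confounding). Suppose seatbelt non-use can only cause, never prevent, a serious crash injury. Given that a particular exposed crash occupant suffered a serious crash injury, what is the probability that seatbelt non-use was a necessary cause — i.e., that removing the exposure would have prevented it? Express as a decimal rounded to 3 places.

p₁ = 0.0247, p₀ = 0.0181.
Under exogeneity and monotonicity, PN = (p₁ − p₀) / p₁.
PN = (0.0247 − 0.0181) / 0.0247 = 0.0066 / 0.0247 ≈ 0.2672

PN ≈ 0.267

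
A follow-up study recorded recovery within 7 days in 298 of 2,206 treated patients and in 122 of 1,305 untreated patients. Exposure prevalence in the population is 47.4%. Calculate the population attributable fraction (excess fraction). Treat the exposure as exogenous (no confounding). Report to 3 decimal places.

p₁ = P(outcome | exposed) = 298/2206 = 0.13509
p₀ = P(outcome | unexposed) = 122/1305 = 0.093487
Overall risk P(Y=1) = π·p₁ + (1−π)·p₀ = 0.474×0.13509 + 0.526×0.093487 = 0.1132.
Under exogeneity, PAF = [P(Y=1) − p₀] / P(Y=1).
PAF = (0.1132 − 0.093487) / 0.1132 ≈ 0.1742

PAF ≈ 0.174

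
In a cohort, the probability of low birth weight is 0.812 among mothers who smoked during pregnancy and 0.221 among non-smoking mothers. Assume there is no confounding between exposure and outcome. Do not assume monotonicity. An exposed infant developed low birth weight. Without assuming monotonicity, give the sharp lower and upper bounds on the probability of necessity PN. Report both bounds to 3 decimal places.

0.728 ≤ PN ≤ 0.959

Let p₁ = 0.812, p₀ = 0.221.
Under exogeneity alone the bounds on PN are max{0,(p₁−p₀)/p₁} ≤ PN ≤ min{1,(1−p₀)/p₁}.
  lower = (p₁ − p₀)/p₁ = 0.591 / 0.812 ≈ 0.7278
  upper = min{1, (1 − p₀)/p₁} = 0.779 / 0.812 ≈ 0.9594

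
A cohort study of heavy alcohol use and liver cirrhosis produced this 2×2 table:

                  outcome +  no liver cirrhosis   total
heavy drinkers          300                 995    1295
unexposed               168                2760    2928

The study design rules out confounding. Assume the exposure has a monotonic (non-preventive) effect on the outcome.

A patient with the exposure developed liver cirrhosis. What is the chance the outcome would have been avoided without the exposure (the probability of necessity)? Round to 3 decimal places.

p₁ = P(outcome | exposed) = 300/1295 = 0.23166
p₀ = P(outcome | unexposed) = 168/2928 = 0.057377
Under exogeneity and monotonicity, PN = (p₁ − p₀)/p₁.
PN = (0.23166 − 0.057377) / 0.23166 ≈ 0.7523

PN ≈ 0.752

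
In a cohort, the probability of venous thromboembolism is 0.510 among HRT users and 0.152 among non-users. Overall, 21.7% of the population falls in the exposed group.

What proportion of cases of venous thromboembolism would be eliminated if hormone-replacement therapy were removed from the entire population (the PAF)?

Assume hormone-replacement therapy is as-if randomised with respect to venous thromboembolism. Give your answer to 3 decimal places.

PAF ≈ 0.338

Let p₁ = 0.51, p₀ = 0.152.
Overall risk P(Y=1) = π·p₁ + (1−π)·p₀ = 0.217×0.51 + 0.783×0.152 = 0.22969.
Under exogeneity, PAF = [P(Y=1) − p₀] / P(Y=1).
PAF = (0.22969 − 0.152) / 0.22969 ≈ 0.3382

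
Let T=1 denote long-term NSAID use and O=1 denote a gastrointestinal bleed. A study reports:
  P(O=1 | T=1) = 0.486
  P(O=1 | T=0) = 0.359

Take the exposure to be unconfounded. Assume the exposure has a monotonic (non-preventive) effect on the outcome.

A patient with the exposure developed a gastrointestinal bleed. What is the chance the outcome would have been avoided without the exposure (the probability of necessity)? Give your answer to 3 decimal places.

Let p₁ = 0.486, p₀ = 0.359.
Under exogeneity and monotonicity, PN = (p₁ − p₀) / p₁.
PN = (0.486 − 0.359) / 0.486 = 0.127 / 0.486 ≈ 0.2613

PN ≈ 0.261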